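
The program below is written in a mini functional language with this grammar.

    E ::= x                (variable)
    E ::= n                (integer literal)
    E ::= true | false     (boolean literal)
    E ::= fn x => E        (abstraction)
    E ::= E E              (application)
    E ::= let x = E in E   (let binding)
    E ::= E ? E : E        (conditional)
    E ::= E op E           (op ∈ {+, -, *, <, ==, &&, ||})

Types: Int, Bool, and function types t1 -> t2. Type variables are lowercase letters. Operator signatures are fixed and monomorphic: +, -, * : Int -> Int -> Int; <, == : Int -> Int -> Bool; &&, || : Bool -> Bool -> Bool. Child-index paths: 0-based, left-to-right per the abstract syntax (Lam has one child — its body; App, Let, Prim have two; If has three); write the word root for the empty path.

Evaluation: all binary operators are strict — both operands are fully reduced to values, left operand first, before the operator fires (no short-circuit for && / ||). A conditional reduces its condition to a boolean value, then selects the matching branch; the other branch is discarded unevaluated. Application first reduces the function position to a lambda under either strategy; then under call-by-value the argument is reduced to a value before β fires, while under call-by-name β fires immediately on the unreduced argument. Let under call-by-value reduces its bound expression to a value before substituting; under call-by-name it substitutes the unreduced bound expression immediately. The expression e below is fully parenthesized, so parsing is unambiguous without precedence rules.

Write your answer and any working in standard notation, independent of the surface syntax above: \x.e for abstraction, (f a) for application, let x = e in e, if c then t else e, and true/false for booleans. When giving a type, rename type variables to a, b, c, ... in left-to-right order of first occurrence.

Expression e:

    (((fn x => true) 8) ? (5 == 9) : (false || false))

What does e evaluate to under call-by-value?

Answer: false

Trace:
step 0: (if ((\x.true) 8) then (5 == 9) else (false || false))
step 1: [beta@0] (if true then (5 == 9) else (false || false))
step 2: [if@root] (5 == 9)
step 3: [delta@root] false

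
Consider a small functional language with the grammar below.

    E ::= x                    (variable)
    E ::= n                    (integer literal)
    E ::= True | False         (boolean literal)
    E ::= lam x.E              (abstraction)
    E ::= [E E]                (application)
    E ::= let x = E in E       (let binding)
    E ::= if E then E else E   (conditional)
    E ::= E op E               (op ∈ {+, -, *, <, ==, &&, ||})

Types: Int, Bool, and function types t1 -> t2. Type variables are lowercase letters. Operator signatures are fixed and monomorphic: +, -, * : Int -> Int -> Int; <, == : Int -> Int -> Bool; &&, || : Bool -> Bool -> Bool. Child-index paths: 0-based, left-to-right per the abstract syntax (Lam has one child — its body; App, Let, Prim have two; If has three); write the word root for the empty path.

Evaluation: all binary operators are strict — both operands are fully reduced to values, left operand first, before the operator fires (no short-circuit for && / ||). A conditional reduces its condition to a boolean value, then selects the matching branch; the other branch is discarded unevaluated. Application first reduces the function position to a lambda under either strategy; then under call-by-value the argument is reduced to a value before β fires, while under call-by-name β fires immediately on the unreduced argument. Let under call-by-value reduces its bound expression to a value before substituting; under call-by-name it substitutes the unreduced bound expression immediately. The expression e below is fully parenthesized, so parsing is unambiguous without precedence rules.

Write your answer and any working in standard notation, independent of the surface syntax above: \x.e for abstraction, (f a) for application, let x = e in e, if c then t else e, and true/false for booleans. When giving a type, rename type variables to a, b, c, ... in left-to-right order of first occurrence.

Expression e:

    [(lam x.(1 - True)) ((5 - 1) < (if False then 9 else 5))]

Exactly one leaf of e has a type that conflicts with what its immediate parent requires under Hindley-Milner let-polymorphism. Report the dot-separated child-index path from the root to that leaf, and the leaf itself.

Trace:
  unify Int ~ Int
  unify Bool ~ Int
  FAIL: mismatch Bool ~ Int

Answer: 0.0.1 : true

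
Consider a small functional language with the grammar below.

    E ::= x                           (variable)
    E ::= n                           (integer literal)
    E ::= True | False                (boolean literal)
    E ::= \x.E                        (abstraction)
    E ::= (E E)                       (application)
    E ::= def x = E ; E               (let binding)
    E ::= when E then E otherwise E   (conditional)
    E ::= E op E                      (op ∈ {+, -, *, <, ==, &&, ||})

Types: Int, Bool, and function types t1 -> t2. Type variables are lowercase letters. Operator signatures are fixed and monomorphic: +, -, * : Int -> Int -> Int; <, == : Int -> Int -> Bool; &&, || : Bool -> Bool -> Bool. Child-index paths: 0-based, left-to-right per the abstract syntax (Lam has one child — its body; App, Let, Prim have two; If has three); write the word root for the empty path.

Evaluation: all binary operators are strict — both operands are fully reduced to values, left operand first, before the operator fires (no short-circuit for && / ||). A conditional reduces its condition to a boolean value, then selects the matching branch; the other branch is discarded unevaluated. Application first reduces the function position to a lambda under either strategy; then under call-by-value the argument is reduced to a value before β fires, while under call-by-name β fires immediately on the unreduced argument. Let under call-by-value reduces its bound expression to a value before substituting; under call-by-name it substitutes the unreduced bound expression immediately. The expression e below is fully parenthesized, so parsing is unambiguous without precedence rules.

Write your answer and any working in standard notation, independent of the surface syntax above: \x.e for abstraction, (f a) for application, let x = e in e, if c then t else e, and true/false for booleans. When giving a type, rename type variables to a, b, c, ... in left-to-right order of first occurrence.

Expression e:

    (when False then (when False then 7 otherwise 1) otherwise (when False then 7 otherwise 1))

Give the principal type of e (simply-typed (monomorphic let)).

Trace:
  unify Bool ~ Bool
  unify Bool ~ Bool
  unify Int ~ Int
  unify Bool ~ Bool
  unify Int ~ Int
  unify Int ~ Int

Answer: Int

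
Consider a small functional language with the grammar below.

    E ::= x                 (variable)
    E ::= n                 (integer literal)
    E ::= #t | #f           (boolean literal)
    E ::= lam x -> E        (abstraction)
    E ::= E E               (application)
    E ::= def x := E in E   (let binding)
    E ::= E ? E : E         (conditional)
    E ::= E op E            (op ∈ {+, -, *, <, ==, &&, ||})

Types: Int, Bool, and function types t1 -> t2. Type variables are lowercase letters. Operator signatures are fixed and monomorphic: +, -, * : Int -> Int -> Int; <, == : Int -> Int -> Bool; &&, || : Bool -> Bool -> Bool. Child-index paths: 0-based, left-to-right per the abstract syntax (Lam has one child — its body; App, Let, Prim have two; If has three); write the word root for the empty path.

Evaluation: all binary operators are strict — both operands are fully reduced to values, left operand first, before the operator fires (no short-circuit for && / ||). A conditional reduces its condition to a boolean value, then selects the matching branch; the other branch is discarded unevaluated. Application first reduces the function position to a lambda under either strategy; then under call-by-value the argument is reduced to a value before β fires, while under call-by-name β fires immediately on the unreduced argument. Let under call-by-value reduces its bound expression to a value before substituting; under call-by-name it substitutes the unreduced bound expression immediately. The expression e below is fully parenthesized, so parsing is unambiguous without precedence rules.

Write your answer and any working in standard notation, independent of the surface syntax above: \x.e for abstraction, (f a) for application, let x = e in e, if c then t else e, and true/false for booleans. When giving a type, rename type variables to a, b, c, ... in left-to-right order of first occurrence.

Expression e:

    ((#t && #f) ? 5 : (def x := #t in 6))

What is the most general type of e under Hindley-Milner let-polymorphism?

Answer: Int

Trace:
  unify Bool ~ Bool
  unify Bool ~ Bool
  unify Bool ~ Bool
let x : Bool
  unify Int ~ Int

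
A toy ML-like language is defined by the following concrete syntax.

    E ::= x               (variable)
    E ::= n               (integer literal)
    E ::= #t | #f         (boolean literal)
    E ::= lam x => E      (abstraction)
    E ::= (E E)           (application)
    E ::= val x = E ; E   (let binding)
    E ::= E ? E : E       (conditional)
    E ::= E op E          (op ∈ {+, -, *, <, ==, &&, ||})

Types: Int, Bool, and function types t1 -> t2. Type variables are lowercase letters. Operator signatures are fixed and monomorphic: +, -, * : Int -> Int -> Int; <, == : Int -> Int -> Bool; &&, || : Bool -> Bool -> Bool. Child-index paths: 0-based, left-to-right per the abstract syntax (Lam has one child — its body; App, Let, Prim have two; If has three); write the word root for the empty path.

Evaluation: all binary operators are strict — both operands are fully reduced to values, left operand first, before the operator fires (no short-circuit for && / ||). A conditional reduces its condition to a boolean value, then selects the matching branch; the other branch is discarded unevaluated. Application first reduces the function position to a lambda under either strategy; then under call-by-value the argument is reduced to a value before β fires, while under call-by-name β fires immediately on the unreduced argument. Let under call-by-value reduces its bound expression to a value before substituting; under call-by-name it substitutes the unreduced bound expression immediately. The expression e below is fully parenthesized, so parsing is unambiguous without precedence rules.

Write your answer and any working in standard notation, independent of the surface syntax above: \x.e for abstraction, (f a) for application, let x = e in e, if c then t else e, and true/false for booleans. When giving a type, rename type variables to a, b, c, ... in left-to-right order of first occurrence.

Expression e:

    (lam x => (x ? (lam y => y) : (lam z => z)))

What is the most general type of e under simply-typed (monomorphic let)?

Answer: Bool -> a -> a

Trace:
x : a
  unify a ~ Bool
y : b
\y._ : b -> b
z : c
\z._ : c -> c
  unify b -> b ~ c -> c
  unify b ~ c
  unify c ~ c
\x._ : Bool -> c -> c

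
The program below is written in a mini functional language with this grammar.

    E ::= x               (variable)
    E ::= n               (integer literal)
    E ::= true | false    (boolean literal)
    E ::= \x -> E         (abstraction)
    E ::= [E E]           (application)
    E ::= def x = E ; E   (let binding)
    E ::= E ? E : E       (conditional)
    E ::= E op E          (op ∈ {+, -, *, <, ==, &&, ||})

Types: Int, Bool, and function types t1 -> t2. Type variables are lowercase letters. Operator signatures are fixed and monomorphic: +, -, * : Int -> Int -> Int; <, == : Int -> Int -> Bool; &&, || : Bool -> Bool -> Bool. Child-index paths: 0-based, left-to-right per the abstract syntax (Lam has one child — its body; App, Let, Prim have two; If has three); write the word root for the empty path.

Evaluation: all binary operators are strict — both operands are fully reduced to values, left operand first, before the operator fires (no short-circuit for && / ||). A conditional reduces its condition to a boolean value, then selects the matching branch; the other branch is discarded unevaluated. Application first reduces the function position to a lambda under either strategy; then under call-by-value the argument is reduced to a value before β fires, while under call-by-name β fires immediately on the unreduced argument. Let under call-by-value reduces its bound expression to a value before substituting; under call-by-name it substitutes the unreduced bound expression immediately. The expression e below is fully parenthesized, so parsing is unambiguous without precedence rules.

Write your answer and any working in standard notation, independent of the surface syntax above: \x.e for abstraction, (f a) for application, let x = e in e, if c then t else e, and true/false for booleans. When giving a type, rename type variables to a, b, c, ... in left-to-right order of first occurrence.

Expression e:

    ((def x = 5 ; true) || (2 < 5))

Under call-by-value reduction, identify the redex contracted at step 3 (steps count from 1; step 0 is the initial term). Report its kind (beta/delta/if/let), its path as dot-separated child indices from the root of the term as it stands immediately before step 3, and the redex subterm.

Derivation:
step 0: ((let x = 5 in true) || (2 < 5))
step 1: [let@0] (true || (2 < 5))
step 2: [delta@1] (true || true)
step 3: [delta@root] true

Answer: delta at root : (true || true)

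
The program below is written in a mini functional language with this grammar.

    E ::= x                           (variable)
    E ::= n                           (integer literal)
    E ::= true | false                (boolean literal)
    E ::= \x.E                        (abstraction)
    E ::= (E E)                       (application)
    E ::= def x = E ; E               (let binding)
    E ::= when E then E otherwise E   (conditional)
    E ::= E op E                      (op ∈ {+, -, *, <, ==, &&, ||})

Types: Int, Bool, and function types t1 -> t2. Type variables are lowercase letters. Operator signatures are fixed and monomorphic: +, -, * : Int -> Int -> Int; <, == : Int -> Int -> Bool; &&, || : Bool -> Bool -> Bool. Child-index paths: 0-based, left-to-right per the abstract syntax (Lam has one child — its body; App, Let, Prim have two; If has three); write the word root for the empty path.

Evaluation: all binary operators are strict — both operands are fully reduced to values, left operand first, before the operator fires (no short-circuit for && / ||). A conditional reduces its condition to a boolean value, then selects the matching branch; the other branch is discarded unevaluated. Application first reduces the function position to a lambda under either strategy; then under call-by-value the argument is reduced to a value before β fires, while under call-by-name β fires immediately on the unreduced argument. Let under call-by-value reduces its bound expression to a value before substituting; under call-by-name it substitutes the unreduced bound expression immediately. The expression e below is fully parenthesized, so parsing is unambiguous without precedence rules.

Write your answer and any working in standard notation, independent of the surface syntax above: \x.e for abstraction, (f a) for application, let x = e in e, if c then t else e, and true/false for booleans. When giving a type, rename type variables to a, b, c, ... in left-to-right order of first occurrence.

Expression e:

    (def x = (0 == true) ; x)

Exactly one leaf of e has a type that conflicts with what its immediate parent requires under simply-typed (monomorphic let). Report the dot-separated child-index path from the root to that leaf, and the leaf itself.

Answer: 0.1 : true

Trace:
  unify Int ~ Int
  unify Bool ~ Int
  FAIL: mismatch Bool ~ Int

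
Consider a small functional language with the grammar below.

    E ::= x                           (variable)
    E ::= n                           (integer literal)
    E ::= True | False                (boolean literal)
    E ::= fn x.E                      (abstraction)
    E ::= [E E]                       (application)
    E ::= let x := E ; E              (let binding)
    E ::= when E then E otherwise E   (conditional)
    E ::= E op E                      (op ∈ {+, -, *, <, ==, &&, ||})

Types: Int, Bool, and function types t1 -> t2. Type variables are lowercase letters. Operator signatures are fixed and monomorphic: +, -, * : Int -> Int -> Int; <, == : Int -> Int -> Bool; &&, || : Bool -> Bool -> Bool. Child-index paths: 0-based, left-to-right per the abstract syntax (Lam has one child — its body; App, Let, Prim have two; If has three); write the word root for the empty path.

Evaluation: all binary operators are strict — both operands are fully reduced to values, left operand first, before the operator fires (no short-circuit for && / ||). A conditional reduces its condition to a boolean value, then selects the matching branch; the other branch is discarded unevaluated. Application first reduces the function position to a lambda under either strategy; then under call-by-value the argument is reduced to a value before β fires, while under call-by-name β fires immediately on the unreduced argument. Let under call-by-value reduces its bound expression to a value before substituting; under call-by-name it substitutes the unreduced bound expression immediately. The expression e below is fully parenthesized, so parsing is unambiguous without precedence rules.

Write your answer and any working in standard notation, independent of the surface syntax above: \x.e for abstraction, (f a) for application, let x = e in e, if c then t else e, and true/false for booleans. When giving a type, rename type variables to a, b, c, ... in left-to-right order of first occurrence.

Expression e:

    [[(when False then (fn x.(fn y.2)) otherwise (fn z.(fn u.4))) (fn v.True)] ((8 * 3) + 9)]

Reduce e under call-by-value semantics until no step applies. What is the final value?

Working:
step 0: (((if false then (\x.(\y.2)) else (\z.(\u.4))) (\v.true)) ((8 * 3) + 9))
step 1: [if@0.0] (((\z.(\u.4)) (\v.true)) ((8 * 3) + 9))
step 2: [beta@0] ((\u.4) ((8 * 3) + 9))
step 3: [delta@1.0] ((\u.4) (24 + 9))
step 4: [delta@1] ((\u.4) 33)
step 5: [beta@root] 4

Answer: 4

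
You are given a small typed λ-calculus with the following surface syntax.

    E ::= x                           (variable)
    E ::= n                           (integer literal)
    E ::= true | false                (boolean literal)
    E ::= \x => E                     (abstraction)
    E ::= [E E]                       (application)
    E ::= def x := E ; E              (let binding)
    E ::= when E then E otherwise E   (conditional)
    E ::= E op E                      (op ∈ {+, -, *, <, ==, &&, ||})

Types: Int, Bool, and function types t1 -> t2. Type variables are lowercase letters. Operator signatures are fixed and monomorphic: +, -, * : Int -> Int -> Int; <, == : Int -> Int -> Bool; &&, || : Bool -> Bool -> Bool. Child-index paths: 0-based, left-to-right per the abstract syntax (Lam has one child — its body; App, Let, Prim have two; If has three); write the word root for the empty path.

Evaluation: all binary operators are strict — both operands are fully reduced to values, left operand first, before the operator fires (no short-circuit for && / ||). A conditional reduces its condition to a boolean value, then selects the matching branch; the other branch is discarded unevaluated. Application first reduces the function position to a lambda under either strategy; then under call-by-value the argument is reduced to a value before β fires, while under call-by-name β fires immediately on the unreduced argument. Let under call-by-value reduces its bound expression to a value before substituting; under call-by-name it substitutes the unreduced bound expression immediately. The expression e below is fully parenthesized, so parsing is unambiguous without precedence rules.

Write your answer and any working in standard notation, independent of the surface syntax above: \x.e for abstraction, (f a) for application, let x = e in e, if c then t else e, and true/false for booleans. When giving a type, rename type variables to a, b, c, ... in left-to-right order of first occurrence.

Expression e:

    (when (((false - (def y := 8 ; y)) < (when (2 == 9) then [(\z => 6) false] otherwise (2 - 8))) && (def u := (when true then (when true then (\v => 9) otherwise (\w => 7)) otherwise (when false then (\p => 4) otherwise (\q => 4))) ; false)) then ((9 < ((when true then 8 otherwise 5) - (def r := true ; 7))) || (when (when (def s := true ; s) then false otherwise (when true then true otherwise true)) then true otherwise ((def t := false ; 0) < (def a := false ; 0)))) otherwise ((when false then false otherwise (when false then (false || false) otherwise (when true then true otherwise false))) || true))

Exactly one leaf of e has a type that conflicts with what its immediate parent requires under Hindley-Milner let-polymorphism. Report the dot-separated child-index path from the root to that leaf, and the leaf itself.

Answer: 0.0.0.0 : false

Derivation:
  unify Bool ~ Int
  FAIL: mismatch Bool ~ Int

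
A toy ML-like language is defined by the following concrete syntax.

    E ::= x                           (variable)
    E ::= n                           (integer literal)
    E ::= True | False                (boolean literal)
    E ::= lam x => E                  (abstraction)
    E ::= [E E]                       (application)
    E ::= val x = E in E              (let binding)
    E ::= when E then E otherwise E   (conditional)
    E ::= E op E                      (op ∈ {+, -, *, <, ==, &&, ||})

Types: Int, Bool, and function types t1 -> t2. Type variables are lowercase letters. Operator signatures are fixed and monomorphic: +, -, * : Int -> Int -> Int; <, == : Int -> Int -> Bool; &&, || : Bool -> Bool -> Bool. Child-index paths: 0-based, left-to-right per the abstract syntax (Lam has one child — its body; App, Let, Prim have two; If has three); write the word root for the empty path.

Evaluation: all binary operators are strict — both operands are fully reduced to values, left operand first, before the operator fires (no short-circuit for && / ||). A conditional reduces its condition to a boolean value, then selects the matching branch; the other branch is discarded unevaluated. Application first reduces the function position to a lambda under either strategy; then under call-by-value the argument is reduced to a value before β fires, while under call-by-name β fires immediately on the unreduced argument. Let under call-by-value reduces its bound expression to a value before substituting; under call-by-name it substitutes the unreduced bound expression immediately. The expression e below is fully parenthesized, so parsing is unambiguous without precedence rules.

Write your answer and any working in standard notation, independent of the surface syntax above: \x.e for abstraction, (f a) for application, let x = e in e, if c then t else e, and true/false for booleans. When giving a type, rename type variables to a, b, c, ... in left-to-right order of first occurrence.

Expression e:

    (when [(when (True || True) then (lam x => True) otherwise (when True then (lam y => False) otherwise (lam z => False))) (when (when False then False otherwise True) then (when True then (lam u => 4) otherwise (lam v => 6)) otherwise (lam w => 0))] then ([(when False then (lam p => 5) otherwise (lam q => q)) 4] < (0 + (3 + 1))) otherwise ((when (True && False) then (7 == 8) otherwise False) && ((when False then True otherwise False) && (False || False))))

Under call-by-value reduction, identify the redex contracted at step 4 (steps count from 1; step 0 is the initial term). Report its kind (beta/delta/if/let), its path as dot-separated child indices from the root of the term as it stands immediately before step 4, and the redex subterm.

Derivation:
step 0: (if ((if (true || true) then (\x.true) else (if true then (\y.false) else (\z.false))) (if (if false then false else true) then (if true then (\u.4) else (\v.6)) else (\w.0))) then (((if false then (\p.5) else (\q.q)) 4) < (0 + (3 + 1))) else ((if (true && false) then (7 == 8) else false) && ((if false then true else false) && (false || false))))
step 1: [delta@0.0.0] (if ((if true then (\x.true) else (if true then (\y.false) else (\z.false))) (if (if false then false else true) then (if true then (\u.4) else (\v.6)) else (\w.0))) then (((if false then (\p.5) else (\q.q)) 4) < (0 + (3 + 1))) else ((if (true && false) then (7 == 8) else false) && ((if false then true else false) && (false || false))))
step 2: [if@0.0] (if ((\x.true) (if (if false then false else true) then (if true then (\u.4) else (\v.6)) else (\w.0))) then (((if false then (\p.5) else (\q.q)) 4) < (0 + (3 + 1))) else ((if (true && false) then (7 == 8) else false) && ((if false then true else false) && (false || false))))
step 3: [if@0.1.0] (if ((\x.true) (if true then (if true then (\u.4) else (\v.6)) else (\w.0))) then (((if false then (\p.5) else (\q.q)) 4) < (0 + (3 + 1))) else ((if (true && false) then (7 == 8) else false) && ((if false then true else false) && (false || false))))
step 4: [if@0.1] (if ((\x.true) (if true then (\u.4) else (\v.6))) then (((if false then (\p.5) else (\q.q)) 4) < (0 + (3 + 1))) else ((if (true && false) then (7 == 8) else false) && ((if false then true else false) && (false || false))))

Answer: if at 0.1 : (if true then (if true then (\u.4) else (\v.6)) else (\w.0))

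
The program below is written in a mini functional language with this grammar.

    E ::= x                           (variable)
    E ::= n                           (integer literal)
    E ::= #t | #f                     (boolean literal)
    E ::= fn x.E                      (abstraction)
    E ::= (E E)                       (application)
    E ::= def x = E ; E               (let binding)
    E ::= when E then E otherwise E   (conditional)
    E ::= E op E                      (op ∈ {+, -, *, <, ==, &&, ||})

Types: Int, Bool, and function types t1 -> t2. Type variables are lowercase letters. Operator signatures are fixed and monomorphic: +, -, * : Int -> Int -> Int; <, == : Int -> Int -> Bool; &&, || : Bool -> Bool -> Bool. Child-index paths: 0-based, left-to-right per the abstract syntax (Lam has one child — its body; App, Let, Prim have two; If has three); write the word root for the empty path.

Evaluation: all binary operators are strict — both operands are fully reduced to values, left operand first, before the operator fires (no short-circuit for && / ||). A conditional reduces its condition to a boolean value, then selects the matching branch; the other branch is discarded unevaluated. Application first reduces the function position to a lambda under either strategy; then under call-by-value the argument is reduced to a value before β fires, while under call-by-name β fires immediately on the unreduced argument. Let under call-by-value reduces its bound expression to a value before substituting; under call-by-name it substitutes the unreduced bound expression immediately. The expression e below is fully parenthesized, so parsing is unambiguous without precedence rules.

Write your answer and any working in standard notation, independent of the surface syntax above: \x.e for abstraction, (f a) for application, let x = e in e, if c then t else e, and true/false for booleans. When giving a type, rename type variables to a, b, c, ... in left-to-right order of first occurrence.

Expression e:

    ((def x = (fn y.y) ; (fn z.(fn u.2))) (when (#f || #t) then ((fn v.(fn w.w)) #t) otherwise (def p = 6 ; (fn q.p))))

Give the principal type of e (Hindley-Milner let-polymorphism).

Trace:
y : a
\y._ : a -> a
let x : forall. a -> a
\u._ : c -> Int
\z._ : b -> c -> Int
  unify Bool ~ Bool
  unify Bool ~ Bool
  unify Bool ~ Bool
w : e
\w._ : e -> e
\v._ : d -> e -> e
  unify d -> e -> e ~ Bool -> f
  unify d ~ Bool
  unify e -> e ~ f
_ _ : e -> e
let p : Int
p : Int
\q._ : g -> Int
  unify e -> e ~ g -> Int
  unify e ~ g
  unify g ~ Int
  unify b -> c -> Int ~ (Int -> Int) -> h
  unify b ~ Int -> Int
  unify c -> Int ~ h
_ _ : c -> Int

Answer: a -> Int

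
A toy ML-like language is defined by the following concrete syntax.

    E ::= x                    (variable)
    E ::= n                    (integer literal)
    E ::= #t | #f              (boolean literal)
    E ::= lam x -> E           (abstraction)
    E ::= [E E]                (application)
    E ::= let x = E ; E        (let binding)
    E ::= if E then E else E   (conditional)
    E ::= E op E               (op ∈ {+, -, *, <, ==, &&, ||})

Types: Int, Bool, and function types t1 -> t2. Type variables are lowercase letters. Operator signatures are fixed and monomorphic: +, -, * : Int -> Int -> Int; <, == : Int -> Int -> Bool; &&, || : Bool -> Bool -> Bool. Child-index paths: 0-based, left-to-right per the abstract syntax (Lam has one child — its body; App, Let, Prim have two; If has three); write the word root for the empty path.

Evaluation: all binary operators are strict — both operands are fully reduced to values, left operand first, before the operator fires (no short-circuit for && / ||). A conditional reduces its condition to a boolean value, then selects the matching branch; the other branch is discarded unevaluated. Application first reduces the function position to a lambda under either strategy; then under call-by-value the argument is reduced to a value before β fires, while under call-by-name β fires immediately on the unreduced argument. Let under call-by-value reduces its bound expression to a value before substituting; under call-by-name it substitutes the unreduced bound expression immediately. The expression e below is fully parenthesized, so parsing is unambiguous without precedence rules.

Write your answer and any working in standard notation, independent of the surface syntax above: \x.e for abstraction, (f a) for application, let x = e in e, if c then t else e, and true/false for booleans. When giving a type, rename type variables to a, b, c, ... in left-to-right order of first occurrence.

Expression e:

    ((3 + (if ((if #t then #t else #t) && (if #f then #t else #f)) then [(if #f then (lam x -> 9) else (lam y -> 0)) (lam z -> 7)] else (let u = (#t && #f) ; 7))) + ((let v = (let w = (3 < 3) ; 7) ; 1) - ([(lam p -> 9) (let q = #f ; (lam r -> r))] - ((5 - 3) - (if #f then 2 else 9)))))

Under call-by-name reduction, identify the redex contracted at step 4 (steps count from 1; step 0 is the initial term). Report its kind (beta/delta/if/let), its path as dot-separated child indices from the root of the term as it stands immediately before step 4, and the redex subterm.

Answer: if at 0.1 : (if false then ((if false then (\x.9) else (\y.0)) (\z.7)) else (let u = (true && false) in 7))

Trace:
step 0: ((3 + (if ((if true then true else true) && (if false then true else false)) then ((if false then (\x.9) else (\y.0)) (\z.7)) else (let u = (true && false) in 7))) + ((let v = (let w = (3 < 3) in 7) in 1) - (((\p.9) (let q = false in (\r.r))) - ((5 - 3) - (if false then 2 else 9)))))
step 1: [if@0.1.0.0] ((3 + (if (true && (if false then true else false)) then ((if false then (\x.9) else (\y.0)) (\z.7)) else (let u = (true && false) in 7))) + ((let v = (let w = (3 < 3) in 7) in 1) - (((\p.9) (let q = false in (\r.r))) - ((5 - 3) - (if false then 2 else 9)))))
step 2: [if@0.1.0.1] ((3 + (if (true && false) then ((if false then (\x.9) else (\y.0)) (\z.7)) else (let u = (true && false) in 7))) + ((let v = (let w = (3 < 3) in 7) in 1) - (((\p.9) (let q = false in (\r.r))) - ((5 - 3) - (if false then 2 else 9)))))
step 3: [delta@0.1.0] ((3 + (if false then ((if false then (\x.9) else (\y.0)) (\z.7)) else (let u = (true && false) in 7))) + ((let v = (let w = (3 < 3) in 7) in 1) - (((\p.9) (let q = false in (\r.r))) - ((5 - 3) - (if false then 2 else 9)))))
step 4: [if@0.1] ((3 + (let u = (true && false) in 7)) + ((let v = (let w = (3 < 3) in 7) in 1) - (((\p.9) (let q = false in (\r.r))) - ((5 - 3) - (if false then 2 else 9)))))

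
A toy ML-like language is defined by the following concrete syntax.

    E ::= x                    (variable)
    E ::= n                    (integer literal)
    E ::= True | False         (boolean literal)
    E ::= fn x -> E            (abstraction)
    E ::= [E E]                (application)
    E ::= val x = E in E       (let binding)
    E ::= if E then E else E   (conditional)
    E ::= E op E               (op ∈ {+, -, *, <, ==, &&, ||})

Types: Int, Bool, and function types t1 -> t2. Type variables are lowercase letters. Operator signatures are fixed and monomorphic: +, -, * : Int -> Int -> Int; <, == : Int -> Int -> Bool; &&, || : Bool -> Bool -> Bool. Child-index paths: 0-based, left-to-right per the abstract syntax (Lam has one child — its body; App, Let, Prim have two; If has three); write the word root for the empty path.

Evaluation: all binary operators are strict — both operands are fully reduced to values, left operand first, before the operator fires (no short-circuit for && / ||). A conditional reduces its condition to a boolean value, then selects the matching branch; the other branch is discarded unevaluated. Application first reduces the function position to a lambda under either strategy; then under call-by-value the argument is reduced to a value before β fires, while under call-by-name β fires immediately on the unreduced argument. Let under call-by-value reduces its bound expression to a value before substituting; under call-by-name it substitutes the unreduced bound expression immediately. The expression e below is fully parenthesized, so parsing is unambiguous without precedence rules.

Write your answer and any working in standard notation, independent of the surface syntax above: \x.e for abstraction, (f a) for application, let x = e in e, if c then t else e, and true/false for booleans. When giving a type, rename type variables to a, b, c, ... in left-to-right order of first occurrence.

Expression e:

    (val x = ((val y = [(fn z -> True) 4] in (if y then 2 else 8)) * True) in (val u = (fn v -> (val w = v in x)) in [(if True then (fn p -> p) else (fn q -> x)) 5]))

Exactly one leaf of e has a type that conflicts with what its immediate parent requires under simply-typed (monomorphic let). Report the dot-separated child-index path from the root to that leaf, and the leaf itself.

Derivation:
\z._ : a -> Bool
  unify a -> Bool ~ Int -> b
  unify a ~ Int
  unify Bool ~ b
_ _ : Bool
let y : Bool
y : Bool
  unify Bool ~ Bool
  unify Int ~ Int
  unify Int ~ Int
  unify Bool ~ Int
  FAIL: mismatch Bool ~ Int

Answer: 0.1 : true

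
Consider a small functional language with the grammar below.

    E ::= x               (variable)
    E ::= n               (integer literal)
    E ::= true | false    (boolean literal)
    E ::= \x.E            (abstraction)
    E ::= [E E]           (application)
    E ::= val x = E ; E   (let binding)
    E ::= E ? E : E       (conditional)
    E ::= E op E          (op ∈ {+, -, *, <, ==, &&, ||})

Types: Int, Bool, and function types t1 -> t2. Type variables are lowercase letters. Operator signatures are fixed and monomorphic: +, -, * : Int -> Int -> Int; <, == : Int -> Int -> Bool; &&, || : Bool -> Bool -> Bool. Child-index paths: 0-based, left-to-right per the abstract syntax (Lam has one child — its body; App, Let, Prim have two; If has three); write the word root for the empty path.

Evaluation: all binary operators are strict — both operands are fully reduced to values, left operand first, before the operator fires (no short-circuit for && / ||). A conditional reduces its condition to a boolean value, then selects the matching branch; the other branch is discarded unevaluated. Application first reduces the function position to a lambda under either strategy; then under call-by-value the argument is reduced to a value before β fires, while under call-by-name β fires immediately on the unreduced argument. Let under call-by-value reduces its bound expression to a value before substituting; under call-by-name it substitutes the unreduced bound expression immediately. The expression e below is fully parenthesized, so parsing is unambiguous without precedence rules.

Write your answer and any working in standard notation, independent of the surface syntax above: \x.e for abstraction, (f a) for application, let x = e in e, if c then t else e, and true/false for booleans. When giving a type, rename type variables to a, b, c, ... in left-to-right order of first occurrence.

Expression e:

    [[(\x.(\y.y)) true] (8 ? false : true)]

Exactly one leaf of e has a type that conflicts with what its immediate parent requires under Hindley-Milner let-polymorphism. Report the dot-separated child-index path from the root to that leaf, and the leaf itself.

Trace:
y : b
\y._ : b -> b
\x._ : a -> b -> b
  unify a -> b -> b ~ Bool -> c
  unify a ~ Bool
  unify b -> b ~ c
_ _ : b -> b
  unify Int ~ Bool
  FAIL: mismatch Int ~ Bool

Answer: 1.0 : 8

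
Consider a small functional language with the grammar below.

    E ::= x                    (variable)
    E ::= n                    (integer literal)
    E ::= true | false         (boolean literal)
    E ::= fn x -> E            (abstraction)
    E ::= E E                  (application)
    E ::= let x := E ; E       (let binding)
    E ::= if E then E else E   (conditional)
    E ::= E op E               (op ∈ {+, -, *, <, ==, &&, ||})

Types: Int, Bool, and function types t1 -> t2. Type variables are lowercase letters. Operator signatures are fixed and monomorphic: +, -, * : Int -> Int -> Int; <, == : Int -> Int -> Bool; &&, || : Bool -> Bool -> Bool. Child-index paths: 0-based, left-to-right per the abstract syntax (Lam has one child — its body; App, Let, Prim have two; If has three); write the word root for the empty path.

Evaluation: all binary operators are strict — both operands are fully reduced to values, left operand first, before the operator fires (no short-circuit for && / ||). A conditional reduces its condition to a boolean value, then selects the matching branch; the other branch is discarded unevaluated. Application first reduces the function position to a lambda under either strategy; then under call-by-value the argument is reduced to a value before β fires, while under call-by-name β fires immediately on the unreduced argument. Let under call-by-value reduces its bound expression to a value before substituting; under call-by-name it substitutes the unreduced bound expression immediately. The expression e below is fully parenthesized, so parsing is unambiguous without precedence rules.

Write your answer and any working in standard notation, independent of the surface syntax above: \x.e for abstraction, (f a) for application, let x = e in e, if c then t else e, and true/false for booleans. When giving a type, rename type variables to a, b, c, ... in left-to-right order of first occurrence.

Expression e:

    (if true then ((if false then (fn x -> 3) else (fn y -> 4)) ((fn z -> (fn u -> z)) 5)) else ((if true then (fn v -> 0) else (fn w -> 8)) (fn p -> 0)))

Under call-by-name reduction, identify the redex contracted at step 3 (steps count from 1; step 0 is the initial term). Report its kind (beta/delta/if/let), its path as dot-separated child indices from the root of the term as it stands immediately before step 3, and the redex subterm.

Working:
step 0: (if true then ((if false then (\x.3) else (\y.4)) ((\z.(\u.z)) 5)) else ((if true then (\v.0) else (\w.8)) (\p.0)))
step 1: [if@root] ((if false then (\x.3) else (\y.4)) ((\z.(\u.z)) 5))
step 2: [if@0] ((\y.4) ((\z.(\u.z)) 5))
step 3: [beta@root] 4

Answer: beta at root : ((\y.4) ((\z.(\u.z)) 5))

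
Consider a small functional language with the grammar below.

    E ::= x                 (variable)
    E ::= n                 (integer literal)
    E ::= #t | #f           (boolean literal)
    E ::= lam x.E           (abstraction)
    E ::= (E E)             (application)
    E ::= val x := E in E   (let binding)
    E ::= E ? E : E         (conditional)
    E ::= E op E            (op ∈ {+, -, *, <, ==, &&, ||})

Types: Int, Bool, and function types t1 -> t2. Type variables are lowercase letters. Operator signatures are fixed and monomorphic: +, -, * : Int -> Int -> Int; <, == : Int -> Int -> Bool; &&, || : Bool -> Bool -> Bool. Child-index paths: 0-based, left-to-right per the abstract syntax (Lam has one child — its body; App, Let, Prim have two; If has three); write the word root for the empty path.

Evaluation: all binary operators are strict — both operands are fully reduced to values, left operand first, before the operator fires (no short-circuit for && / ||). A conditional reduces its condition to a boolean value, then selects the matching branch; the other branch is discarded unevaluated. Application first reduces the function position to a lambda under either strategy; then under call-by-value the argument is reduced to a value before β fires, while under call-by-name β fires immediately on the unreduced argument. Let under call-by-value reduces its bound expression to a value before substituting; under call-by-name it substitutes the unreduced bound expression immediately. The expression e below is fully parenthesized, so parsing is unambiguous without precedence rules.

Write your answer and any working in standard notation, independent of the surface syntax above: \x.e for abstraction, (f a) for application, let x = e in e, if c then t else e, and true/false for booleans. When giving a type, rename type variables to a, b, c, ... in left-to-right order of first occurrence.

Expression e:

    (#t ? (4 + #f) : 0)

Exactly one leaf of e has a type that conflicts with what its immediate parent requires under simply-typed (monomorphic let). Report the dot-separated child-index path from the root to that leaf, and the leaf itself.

Working:
  unify Bool ~ Bool
  unify Int ~ Int
  unify Bool ~ Int
  FAIL: mismatch Bool ~ Int

Answer: 1.1 : false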